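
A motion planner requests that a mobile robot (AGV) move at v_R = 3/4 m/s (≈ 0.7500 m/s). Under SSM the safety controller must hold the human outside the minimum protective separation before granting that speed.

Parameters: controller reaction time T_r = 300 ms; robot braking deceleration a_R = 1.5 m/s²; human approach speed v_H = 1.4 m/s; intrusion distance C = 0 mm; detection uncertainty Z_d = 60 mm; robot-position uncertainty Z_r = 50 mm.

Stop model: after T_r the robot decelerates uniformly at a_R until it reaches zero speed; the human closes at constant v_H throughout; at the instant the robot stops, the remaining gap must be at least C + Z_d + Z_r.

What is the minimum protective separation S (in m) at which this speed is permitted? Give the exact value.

T_s = v_R/a_R = (3/4)/(3/2) = 0.5000 s
robot covers v_R·T_r = 0.7500·0.3000 = 0.2250 m before braking
robot covers 0.7500·0.5000 − ½·1.5000·0.5000² = 0.1875 m while stopping
human over T_r+T_s: 1.4000·(0.3000+0.5000) = 1.1200 m
C+Z_d+Z_r = 0.0000+0.0600+0.0500 = 0.1100 m
S_min ≈ 0.2250+0.1875+1.1200+0.1100  ⇒  S_min = 657/400 m

S_min = 657/400 m = 1.6425 m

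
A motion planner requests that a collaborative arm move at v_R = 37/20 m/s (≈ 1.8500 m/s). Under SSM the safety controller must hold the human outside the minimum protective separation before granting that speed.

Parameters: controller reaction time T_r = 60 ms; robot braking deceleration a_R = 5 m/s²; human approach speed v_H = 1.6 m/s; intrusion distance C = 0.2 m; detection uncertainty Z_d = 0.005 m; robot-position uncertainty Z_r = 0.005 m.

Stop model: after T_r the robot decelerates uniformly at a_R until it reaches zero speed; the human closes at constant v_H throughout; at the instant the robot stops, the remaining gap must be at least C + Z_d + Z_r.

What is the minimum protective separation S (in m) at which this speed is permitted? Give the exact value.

S_min = 1081/800 m = 1.3513 m

T_s = v_R/a_R = (37/20)/5 = 0.3700 s
reaction-phase robot travel = 1.8500·0.0600 = 0.1110 m
robot covers 1.8500·0.3700 − ½·5.0000·0.3700² = 0.3422 m while stopping
person approaches 1.6000·(0.0600+0.3700) = 0.6880 m
C+Z_d+Z_r = 0.2000+0.0050+0.0050 = 0.2100 m
S_min ≈ 0.1110+0.3422+0.6880+0.2100  ⇒  S_min = 1081/800 m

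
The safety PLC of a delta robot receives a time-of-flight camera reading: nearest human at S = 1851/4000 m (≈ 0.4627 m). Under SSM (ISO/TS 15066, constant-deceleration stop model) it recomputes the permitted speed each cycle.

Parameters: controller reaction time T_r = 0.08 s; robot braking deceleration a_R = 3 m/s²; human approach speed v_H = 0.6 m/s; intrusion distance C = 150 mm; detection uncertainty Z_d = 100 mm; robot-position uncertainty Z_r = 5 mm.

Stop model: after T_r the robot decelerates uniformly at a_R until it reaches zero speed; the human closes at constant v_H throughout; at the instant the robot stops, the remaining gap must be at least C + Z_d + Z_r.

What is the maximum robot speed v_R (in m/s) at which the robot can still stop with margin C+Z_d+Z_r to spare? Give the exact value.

v_R_max = 9/20 m/s = 0.4500 m/s

at the boundary: (1/6)·v² + (7/25)·v + (-639/4000) = 0
  disc = (7/25)² − 4·(1/6)·(-639/4000) = 1849/10000 ; √disc = 43/100
  v_R = (−(7/25) + 43/100) / (2·(1/6)) = 9/20 m/s
check:
braking lasts T_s = (9/20)/3 = 0.1500 s
robot in T_r: 0.4500·0.0800 = 0.0360 m
braking distance = 0.4500²/(2·3.0000) = 0.0338 m
human over T_r+T_s: 0.6000·(0.0800+0.1500) = 0.1380 m
residual clearance needed = 0.1500+0.1000+0.0050 = 0.2550 m
sum ≈ 0.0360+0.0338+0.1380+0.2550 ≈ 0.4627 m = S ✓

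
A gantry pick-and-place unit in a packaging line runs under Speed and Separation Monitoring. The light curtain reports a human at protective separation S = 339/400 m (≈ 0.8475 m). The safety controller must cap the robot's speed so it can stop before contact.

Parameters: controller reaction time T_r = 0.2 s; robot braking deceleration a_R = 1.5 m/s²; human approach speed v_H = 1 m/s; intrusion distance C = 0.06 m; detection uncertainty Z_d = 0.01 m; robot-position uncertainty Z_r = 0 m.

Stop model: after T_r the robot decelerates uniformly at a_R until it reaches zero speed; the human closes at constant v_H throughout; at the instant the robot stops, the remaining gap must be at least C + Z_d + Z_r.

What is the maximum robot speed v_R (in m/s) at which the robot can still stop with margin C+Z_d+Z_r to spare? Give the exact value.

v_R_max = 11/20 m/s = 0.5500 m/s

quadratic (1/3)·v² + (13/15)·v + (-231/400) = 0
  disc = (13/15)² − 4·(1/3)·(-231/400) = 1369/900 ; √disc = 37/30
  v_R = (−(13/15) + 37/30) / (2·(1/3)) = 11/20 m/s
check:
stop time T_s = (11/20)/(3/2) = 0.3667 s
robot covers v_R·T_r = 0.5500·0.2000 = 0.1100 m before braking
robot covers 0.5500·0.3667 − ½·1.5000·0.3667² = 0.1008 m while stopping
human over T_r+T_s: 1.0000·(0.2000+0.3667) = 0.5667 m
residual clearance needed = 0.0600+0.0100+0.0000 = 0.0700 m
sum ≈ 0.1100+0.1008+0.5667+0.0700 ≈ 0.8475 m = S ✓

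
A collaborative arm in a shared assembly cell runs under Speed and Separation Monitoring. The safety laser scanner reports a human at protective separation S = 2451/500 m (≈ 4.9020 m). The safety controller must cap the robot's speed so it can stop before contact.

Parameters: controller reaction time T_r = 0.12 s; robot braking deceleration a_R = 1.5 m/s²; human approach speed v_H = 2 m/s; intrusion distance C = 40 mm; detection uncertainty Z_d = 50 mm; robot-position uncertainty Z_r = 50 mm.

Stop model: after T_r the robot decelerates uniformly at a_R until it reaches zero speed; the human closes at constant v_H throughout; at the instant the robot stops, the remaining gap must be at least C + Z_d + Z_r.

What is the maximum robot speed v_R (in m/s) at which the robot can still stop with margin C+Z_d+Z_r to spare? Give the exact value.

v_R_max = 21/10 m/s = 2.1000 m/s

at the boundary: (1/3)·v² + (109/75)·v + (-2261/500) = 0
  disc = (109/75)² − 4·(1/3)·(-2261/500) = 45796/5625 ; √disc = 214/75
  v_R = (−(109/75) + 214/75) / (2·(1/3)) = 21/10 m/s
check:
T_s = v_R/a_R = (21/10)/(3/2) = 1.4000 s
robot covers v_R·T_r = 2.1000·0.1200 = 0.2520 m before braking
braking distance = 2.1000²/(2·1.5000) = 1.4700 m
person approaches 2.0000·(0.1200+1.4000) = 3.0400 m
margins: 0.0400+0.0500+0.0500 = 0.1400 m
sum ≈ 0.2520+1.4700+3.0400+0.1400 ≈ 4.9020 m = S ✓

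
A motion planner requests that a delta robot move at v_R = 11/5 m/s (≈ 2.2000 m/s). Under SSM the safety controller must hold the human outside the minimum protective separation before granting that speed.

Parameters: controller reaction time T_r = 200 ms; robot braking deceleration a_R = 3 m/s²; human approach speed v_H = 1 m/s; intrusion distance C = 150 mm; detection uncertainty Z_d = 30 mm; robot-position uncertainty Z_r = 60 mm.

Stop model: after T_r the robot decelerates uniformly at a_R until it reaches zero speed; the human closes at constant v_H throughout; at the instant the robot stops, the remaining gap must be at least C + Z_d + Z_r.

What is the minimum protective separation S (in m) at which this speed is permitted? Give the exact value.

braking lasts T_s = (11/5)/3 = 0.7333 s
reaction-phase robot travel = 2.2000·0.2000 = 0.4400 m
robot covers 2.2000·0.7333 − ½·3.0000·0.7333² = 0.8067 m while stopping
human closes 1.0000·0.9333 = 0.9333 m
residual clearance needed = 0.1500+0.0300+0.0600 = 0.2400 m
S_min ≈ 0.4400+0.8067+0.9333+0.2400  ⇒  S_min = 121/50 m

S_min = 121/50 m = 2.4200 m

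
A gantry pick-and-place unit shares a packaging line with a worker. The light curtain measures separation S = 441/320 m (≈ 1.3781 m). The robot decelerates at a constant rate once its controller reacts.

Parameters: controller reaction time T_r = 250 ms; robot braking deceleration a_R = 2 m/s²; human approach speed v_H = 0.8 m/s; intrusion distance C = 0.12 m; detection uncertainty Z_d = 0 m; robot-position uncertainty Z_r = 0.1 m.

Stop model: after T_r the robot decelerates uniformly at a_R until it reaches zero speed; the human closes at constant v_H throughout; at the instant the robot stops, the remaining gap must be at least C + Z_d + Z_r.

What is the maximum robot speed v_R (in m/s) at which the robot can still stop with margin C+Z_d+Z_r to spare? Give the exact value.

v_R_max = 21/20 m/s = 1.0500 m/s

quadratic (1/4)·v² + (13/20)·v + (-1533/1600) = 0
  disc = (13/20)² − 4·(1/4)·(-1533/1600) = 2209/1600 ; √disc = 47/40
  v_R = (−(13/20) + 47/40) / (2·(1/4)) = 21/20 m/s
check:
T_s = v_R/a_R = (21/20)/2 = 0.5250 s
robot covers v_R·T_r = 1.0500·0.2500 = 0.2625 m before braking
robot under decel: 1.0500²/(2·2.0000) = 0.2756 m
person approaches 0.8000·(0.2500+0.5250) = 0.6200 m
margins: 0.1200+0.0000+0.1000 = 0.2200 m
sum ≈ 0.2625+0.2756+0.6200+0.2200 ≈ 1.3781 m = S ✓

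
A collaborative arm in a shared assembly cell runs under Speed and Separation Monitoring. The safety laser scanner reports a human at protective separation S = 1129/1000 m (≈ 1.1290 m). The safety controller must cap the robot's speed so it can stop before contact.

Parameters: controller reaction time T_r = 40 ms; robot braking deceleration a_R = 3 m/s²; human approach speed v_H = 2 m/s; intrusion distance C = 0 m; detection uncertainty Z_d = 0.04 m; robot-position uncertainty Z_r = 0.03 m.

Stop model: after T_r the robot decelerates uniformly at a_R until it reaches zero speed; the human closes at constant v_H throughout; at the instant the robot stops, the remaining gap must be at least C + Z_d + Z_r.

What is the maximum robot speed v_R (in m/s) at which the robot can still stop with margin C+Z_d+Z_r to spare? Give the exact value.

v_R_max = 11/10 m/s = 1.1000 m/s

quadratic (1/6)·v² + (53/75)·v + (-979/1000) = 0
  disc = (53/75)² − 4·(1/6)·(-979/1000) = 25921/22500 ; √disc = 161/150
  v_R = (−(53/75) + 161/150) / (2·(1/6)) = 11/10 m/s
check:
stop time T_s = (11/10)/3 = 0.3667 s
robot covers v_R·T_r = 1.1000·0.0400 = 0.0440 m before braking
robot under decel: 1.1000²/(2·3.0000) = 0.2017 m
person approaches 2.0000·(0.0400+0.3667) = 0.8133 m
residual clearance needed = 0.0000+0.0400+0.0300 = 0.0700 m
sum ≈ 0.0440+0.2017+0.8133+0.0700 ≈ 1.1290 m = S ✓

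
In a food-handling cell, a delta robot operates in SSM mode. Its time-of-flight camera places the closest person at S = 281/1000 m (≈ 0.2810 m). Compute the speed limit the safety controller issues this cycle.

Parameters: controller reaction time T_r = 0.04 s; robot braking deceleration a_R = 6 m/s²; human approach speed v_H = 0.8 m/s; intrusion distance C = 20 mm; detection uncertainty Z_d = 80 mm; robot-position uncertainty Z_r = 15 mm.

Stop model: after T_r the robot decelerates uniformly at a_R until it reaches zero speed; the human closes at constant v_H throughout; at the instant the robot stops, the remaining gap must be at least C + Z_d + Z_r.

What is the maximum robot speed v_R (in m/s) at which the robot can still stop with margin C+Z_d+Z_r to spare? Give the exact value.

quadratic (1/12)·v² + (13/75)·v + (-67/500) = 0
  disc = (13/75)² − 4·(1/12)·(-67/500) = 1681/22500 ; √disc = 41/150
  v_R = (−(13/75) + 41/150) / (2·(1/12)) = 3/5 m/s
check:
braking lasts T_s = (3/5)/6 = 0.1000 s
robot covers v_R·T_r = 0.6000·0.0400 = 0.0240 m before braking
robot covers 0.6000·0.1000 − ½·6.0000·0.1000² = 0.0300 m while stopping
person approaches 0.8000·(0.0400+0.1000) = 0.1120 m
C+Z_d+Z_r = 0.0200+0.0800+0.0150 = 0.1150 m
sum ≈ 0.0240+0.0300+0.1120+0.1150 ≈ 0.2810 m = S ✓

v_R_max = 3/5 m/s = 0.6000 m/s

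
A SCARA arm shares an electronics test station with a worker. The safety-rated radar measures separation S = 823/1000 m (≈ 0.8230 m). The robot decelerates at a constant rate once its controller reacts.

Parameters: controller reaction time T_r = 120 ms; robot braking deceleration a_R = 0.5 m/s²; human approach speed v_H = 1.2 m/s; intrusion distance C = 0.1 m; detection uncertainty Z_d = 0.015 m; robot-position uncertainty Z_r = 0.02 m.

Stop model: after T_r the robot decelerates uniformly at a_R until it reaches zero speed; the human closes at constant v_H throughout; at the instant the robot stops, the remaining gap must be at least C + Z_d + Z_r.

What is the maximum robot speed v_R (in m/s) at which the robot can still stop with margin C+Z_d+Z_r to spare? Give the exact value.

v_R_max = 1/5 m/s = 0.2000 m/s

collect terms ⇒ (1)·v_R² + (63/25)·v_R + (-68/125) = 0
  disc = (63/25)² − 4·(1)·(-68/125) = 5329/625 ; √disc = 73/25
  v_R = (−(63/25) + 73/25) / (2·(1)) = 1/5 m/s
check:
braking lasts T_s = (1/5)/(1/2) = 0.4000 s
robot covers v_R·T_r = 0.2000·0.1200 = 0.0240 m before braking
braking distance = 0.2000²/(2·0.5000) = 0.0400 m
human over T_r+T_s: 1.2000·(0.1200+0.4000) = 0.6240 m
residual clearance needed = 0.1000+0.0150+0.0200 = 0.1350 m
sum ≈ 0.0240+0.0400+0.6240+0.1350 ≈ 0.8230 m = S ✓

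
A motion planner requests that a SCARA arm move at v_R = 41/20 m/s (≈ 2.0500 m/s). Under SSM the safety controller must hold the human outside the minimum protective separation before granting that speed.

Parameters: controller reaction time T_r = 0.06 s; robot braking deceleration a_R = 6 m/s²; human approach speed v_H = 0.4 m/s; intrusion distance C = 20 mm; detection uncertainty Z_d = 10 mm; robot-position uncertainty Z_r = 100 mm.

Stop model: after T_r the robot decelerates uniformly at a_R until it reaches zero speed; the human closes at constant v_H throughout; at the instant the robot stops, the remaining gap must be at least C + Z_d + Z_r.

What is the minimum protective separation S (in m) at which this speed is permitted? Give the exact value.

S_min = 6111/8000 m = 0.7639 m

braking lasts T_s = (41/20)/6 = 0.3417 s
reaction-phase robot travel = 2.0500·0.0600 = 0.1230 m
robot covers 2.0500·0.3417 − ½·6.0000·0.3417² = 0.3502 m while stopping
person approaches 0.4000·(0.0600+0.3417) = 0.1607 m
C+Z_d+Z_r = 0.0200+0.0100+0.1000 = 0.1300 m
S_min ≈ 0.1230+0.3502+0.1607+0.1300  ⇒  S_min = 6111/8000 m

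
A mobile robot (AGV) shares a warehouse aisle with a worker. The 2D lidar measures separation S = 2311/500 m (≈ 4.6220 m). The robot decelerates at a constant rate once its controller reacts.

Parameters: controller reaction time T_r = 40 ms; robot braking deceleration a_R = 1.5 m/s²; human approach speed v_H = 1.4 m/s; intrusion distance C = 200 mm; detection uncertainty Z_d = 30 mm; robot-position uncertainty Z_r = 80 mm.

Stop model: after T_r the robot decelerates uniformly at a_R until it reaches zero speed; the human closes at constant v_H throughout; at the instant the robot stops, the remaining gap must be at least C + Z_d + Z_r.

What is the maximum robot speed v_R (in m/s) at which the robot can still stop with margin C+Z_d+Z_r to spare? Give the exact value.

v_R_max = 12/5 m/s = 2.4000 m/s

quadratic (1/3)·v² + (73/75)·v + (-532/125) = 0
  disc = (73/75)² − 4·(1/3)·(-532/125) = 37249/5625 ; √disc = 193/75
  v_R = (−(73/75) + 193/75) / (2·(1/3)) = 12/5 m/s
check:
stop time T_s = (12/5)/(3/2) = 1.6000 s
reaction-phase robot travel = 2.4000·0.0400 = 0.0960 m
robot covers 2.4000·1.6000 − ½·1.5000·1.6000² = 1.9200 m while stopping
person approaches 1.4000·(0.0400+1.6000) = 2.2960 m
residual clearance needed = 0.2000+0.0300+0.0800 = 0.3100 m
sum ≈ 0.0960+1.9200+2.2960+0.3100 ≈ 4.6220 m = S ✓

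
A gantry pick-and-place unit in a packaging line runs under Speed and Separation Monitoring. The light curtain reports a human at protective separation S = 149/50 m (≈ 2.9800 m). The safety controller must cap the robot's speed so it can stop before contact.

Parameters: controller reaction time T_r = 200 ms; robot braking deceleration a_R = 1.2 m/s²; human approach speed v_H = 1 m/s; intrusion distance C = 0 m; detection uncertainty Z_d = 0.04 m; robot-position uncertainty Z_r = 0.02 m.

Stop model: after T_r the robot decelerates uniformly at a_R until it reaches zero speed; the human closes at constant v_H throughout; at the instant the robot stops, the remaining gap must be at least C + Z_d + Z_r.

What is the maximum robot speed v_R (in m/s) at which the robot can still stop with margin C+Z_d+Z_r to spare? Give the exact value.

quadratic (5/12)·v² + (31/30)·v + (-68/25) = 0
  disc = (31/30)² − 4·(5/12)·(-68/25) = 5041/900 ; √disc = 71/30
  v_R = (−(31/30) + 71/30) / (2·(5/12)) = 8/5 m/s
check:
stop time T_s = (8/5)/(6/5) = 1.3333 s
robot covers v_R·T_r = 1.6000·0.2000 = 0.3200 m before braking
braking distance = 1.6000²/(2·1.2000) = 1.0667 m
human over T_r+T_s: 1.0000·(0.2000+1.3333) = 1.5333 m
residual clearance needed = 0.0000+0.0400+0.0200 = 0.0600 m
sum ≈ 0.3200+1.0667+1.5333+0.0600 ≈ 2.9800 m = S ✓

v_R_max = 8/5 m/s = 1.6000 m/s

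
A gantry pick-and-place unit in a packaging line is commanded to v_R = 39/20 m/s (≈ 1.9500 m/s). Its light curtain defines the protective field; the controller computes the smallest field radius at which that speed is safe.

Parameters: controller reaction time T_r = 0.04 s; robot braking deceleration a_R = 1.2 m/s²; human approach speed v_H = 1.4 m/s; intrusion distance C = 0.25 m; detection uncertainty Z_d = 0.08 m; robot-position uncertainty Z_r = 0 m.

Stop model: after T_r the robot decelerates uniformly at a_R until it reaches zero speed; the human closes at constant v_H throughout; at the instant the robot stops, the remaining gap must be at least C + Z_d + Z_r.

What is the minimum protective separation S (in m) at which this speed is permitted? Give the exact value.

S_min = 34587/8000 m = 4.3234 m

braking lasts T_s = (39/20)/(6/5) = 1.6250 s
robot covers v_R·T_r = 1.9500·0.0400 = 0.0780 m before braking
braking distance = 1.9500²/(2·1.2000) = 1.5844 m
person approaches 1.4000·(0.0400+1.6250) = 2.3310 m
margins: 0.2500+0.0800+0.0000 = 0.3300 m
S_min ≈ 0.0780+1.5844+2.3310+0.3300  ⇒  S_min = 34587/8000 m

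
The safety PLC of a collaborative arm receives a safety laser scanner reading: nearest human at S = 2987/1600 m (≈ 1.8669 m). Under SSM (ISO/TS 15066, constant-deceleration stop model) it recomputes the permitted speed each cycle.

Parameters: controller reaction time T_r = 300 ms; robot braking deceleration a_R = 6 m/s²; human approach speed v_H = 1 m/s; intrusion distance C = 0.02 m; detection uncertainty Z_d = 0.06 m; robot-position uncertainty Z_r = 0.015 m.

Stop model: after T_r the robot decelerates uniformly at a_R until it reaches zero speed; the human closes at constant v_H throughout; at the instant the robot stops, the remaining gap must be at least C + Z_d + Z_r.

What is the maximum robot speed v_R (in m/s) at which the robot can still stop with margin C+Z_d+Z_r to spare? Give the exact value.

quadratic (1/12)·v² + (7/15)·v + (-471/320) = 0
  disc = (7/15)² − 4·(1/12)·(-471/320) = 10201/14400 ; √disc = 101/120
  v_R = (−(7/15) + 101/120) / (2·(1/12)) = 9/4 m/s
check:
stop time T_s = (9/4)/6 = 0.3750 s
reaction-phase robot travel = 2.2500·0.3000 = 0.6750 m
robot under decel: 2.2500²/(2·6.0000) = 0.4219 m
human over T_r+T_s: 1.0000·(0.3000+0.3750) = 0.6750 m
residual clearance needed = 0.0200+0.0600+0.0150 = 0.0950 m
sum ≈ 0.6750+0.4219+0.6750+0.0950 ≈ 1.8669 m = S ✓

v_R_max = 9/4 m/s = 2.2500 m/s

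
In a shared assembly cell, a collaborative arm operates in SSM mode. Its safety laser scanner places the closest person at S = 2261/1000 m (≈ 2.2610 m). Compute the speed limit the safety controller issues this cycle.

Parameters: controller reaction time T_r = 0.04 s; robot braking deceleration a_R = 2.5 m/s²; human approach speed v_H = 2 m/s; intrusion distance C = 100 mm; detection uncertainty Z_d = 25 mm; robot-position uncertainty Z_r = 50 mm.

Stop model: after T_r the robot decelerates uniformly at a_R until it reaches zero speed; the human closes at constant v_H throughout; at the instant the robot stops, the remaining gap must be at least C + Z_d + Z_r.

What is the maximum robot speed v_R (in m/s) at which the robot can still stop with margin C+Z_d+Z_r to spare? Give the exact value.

collect terms ⇒ (1/5)·v_R² + (21/25)·v_R + (-1003/500) = 0
  disc = (21/25)² − 4·(1/5)·(-1003/500) = 1444/625 ; √disc = 38/25
  v_R = (−(21/25) + 38/25) / (2·(1/5)) = 17/10 m/s
check:
stop time T_s = (17/10)/(5/2) = 0.6800 s
robot in T_r: 1.7000·0.0400 = 0.0680 m
robot covers 1.7000·0.6800 − ½·2.5000·0.6800² = 0.5780 m while stopping
person approaches 2.0000·(0.0400+0.6800) = 1.4400 m
residual clearance needed = 0.1000+0.0250+0.0500 = 0.1750 m
sum ≈ 0.0680+0.5780+1.4400+0.1750 ≈ 2.2610 m = S ✓

v_R_max = 17/10 m/s = 1.7000 m/s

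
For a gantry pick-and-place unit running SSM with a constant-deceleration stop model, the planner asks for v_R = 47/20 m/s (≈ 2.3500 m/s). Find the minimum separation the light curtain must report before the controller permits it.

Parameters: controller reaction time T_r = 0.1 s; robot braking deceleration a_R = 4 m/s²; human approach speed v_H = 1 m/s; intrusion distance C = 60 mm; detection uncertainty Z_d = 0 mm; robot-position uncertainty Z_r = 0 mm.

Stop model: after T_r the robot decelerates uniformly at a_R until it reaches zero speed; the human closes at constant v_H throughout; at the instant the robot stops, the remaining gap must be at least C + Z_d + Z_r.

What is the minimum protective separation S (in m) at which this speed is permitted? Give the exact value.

S_min = 5353/3200 m = 1.6728 m

stop time T_s = (47/20)/4 = 0.5875 s
robot in T_r: 2.3500·0.1000 = 0.2350 m
robot under decel: 2.3500²/(2·4.0000) = 0.6903 m
human over T_r+T_s: 1.0000·(0.1000+0.5875) = 0.6875 m
residual clearance needed = 0.0600+0.0000+0.0000 = 0.0600 m
S_min ≈ 0.2350+0.6903+0.6875+0.0600  ⇒  S_min = 5353/3200 m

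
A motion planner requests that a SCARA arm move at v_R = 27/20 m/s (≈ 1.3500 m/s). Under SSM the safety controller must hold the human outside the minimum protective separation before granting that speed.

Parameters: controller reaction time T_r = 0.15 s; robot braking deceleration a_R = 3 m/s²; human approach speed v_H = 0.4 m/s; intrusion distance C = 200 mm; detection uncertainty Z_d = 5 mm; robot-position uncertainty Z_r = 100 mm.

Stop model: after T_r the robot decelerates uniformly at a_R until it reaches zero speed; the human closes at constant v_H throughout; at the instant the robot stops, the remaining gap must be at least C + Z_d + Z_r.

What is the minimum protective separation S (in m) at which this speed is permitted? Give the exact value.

T_s = v_R/a_R = (27/20)/3 = 0.4500 s
reaction-phase robot travel = 1.3500·0.1500 = 0.2025 m
braking distance = 1.3500²/(2·3.0000) = 0.3038 m
person approaches 0.4000·(0.1500+0.4500) = 0.2400 m
C+Z_d+Z_r = 0.2000+0.0050+0.1000 = 0.3050 m
S_min ≈ 0.2025+0.3038+0.2400+0.3050  ⇒  S_min = 841/800 m

S_min = 841/800 m = 1.0513 m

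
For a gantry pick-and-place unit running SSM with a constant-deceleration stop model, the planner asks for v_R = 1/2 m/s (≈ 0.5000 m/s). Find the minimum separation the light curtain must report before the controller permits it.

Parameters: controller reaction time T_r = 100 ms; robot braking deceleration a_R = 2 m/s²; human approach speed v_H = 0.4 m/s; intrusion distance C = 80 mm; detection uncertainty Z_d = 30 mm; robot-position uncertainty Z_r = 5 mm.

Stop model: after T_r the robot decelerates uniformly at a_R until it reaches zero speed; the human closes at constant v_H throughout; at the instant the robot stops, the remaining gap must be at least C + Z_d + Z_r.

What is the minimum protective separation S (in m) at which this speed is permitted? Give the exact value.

stop time T_s = (1/2)/2 = 0.2500 s
reaction-phase robot travel = 0.5000·0.1000 = 0.0500 m
robot under decel: 0.5000²/(2·2.0000) = 0.0625 m
human closes 0.4000·0.3500 = 0.1400 m
C+Z_d+Z_r = 0.0800+0.0300+0.0050 = 0.1150 m
S_min ≈ 0.0500+0.0625+0.1400+0.1150  ⇒  S_min = 147/400 m

S_min = 147/400 m = 0.3675 m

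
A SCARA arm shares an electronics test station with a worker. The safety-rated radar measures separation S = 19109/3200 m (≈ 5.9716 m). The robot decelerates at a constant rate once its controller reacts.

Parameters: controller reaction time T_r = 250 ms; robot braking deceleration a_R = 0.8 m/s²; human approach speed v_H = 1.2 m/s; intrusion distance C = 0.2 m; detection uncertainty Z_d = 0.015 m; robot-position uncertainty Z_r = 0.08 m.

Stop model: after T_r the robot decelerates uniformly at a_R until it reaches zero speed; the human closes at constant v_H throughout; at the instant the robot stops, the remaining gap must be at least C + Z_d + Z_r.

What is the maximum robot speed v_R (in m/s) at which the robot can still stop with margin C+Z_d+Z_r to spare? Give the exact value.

at the boundary: (5/8)·v² + (7/4)·v + (-3441/640) = 0
  disc = (7/4)² − 4·(5/8)·(-3441/640) = 4225/256 ; √disc = 65/16
  v_R = (−(7/4) + 65/16) / (2·(5/8)) = 37/20 m/s
check:
stop time T_s = (37/20)/(4/5) = 2.3125 s
robot in T_r: 1.8500·0.2500 = 0.4625 m
robot under decel: 1.8500²/(2·0.8000) = 2.1391 m
human over T_r+T_s: 1.2000·(0.2500+2.3125) = 3.0750 m
margins: 0.2000+0.0150+0.0800 = 0.2950 m
sum ≈ 0.4625+2.1391+3.0750+0.2950 ≈ 5.9716 m = S ✓

v_R_max = 37/20 m/s = 1.8500 m/s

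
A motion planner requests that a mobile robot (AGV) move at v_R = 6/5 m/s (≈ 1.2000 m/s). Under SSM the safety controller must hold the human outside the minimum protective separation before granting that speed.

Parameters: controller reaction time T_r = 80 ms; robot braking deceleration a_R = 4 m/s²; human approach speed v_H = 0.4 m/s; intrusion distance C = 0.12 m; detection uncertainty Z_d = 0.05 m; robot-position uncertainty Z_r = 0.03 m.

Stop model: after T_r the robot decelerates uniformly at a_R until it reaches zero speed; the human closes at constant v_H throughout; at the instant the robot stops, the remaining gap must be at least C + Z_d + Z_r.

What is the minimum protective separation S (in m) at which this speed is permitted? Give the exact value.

S_min = 157/250 m = 0.6280 m

T_s = v_R/a_R = (6/5)/4 = 0.3000 s
robot covers v_R·T_r = 1.2000·0.0800 = 0.0960 m before braking
braking distance = 1.2000²/(2·4.0000) = 0.1800 m
human over T_r+T_s: 0.4000·(0.0800+0.3000) = 0.1520 m
residual clearance needed = 0.1200+0.0500+0.0300 = 0.2000 m
S_min ≈ 0.0960+0.1800+0.1520+0.2000  ⇒  S_min = 157/250 m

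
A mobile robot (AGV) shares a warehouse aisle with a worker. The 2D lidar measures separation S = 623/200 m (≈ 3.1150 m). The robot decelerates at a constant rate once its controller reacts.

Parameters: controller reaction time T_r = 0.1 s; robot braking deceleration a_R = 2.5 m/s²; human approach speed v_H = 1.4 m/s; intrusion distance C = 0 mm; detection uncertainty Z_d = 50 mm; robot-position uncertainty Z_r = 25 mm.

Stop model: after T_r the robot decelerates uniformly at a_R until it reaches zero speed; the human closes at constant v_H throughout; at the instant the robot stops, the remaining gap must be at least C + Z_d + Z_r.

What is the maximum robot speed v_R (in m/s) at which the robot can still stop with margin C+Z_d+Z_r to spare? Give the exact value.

quadratic (1/5)·v² + (33/50)·v + (-29/10) = 0
  disc = (33/50)² − 4·(1/5)·(-29/10) = 6889/2500 ; √disc = 83/50
  v_R = (−(33/50) + 83/50) / (2·(1/5)) = 5/2 m/s
check:
stop time T_s = (5/2)/(5/2) = 1.0000 s
robot in T_r: 2.5000·0.1000 = 0.2500 m
braking distance = 2.5000²/(2·2.5000) = 1.2500 m
human over T_r+T_s: 1.4000·(0.1000+1.0000) = 1.5400 m
margins: 0.0000+0.0500+0.0250 = 0.0750 m
sum ≈ 0.2500+1.2500+1.5400+0.0750 ≈ 3.1150 m = S ✓

v_R_max = 5/2 m/s = 2.5000 m/s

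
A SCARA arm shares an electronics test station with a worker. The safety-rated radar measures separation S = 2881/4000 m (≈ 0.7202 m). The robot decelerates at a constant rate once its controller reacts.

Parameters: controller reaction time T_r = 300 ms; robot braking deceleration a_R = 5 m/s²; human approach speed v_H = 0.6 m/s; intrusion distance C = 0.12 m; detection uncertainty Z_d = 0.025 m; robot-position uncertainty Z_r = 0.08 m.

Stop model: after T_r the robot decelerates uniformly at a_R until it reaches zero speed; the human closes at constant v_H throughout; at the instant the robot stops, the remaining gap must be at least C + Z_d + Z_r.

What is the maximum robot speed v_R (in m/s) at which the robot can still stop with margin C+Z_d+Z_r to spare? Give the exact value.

v_R_max = 13/20 m/s = 0.6500 m/s

collect terms ⇒ (1/10)·v_R² + (21/50)·v_R + (-1261/4000) = 0
  disc = (21/50)² − 4·(1/10)·(-1261/4000) = 121/400 ; √disc = 11/20
  v_R = (−(21/50) + 11/20) / (2·(1/10)) = 13/20 m/s
check:
T_s = v_R/a_R = (13/20)/5 = 0.1300 s
robot in T_r: 0.6500·0.3000 = 0.1950 m
robot under decel: 0.6500²/(2·5.0000) = 0.0423 m
human closes 0.6000·0.4300 = 0.2580 m
C+Z_d+Z_r = 0.1200+0.0250+0.0800 = 0.2250 m
sum ≈ 0.1950+0.0423+0.2580+0.2250 ≈ 0.7202 m = S ✓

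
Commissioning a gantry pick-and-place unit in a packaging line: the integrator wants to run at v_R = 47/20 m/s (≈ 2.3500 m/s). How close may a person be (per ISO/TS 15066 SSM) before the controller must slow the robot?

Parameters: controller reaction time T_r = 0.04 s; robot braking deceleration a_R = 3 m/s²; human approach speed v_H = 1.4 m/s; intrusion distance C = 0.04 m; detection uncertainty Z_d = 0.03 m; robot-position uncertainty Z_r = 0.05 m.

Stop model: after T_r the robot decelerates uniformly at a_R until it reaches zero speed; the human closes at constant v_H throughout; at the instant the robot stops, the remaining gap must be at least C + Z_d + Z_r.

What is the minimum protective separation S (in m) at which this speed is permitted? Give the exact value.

stop time T_s = (47/20)/3 = 0.7833 s
robot in T_r: 2.3500·0.0400 = 0.0940 m
robot under decel: 2.3500²/(2·3.0000) = 0.9204 m
person approaches 1.4000·(0.0400+0.7833) = 1.1527 m
margins: 0.0400+0.0300+0.0500 = 0.1200 m
S_min ≈ 0.0940+0.9204+1.1527+0.1200  ⇒  S_min = 5489/2400 m

S_min = 5489/2400 m = 2.2871 m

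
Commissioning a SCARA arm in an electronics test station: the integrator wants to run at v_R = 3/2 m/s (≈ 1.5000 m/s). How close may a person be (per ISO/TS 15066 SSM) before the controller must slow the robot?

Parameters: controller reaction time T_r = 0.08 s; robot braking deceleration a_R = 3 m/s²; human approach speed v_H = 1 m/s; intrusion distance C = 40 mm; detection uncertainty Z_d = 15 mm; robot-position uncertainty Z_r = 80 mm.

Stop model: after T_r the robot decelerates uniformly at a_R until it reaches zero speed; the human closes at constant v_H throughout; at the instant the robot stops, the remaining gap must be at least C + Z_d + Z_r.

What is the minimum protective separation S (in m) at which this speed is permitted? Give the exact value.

T_s = v_R/a_R = (3/2)/3 = 0.5000 s
robot covers v_R·T_r = 1.5000·0.0800 = 0.1200 m before braking
braking distance = 1.5000²/(2·3.0000) = 0.3750 m
human over T_r+T_s: 1.0000·(0.0800+0.5000) = 0.5800 m
margins: 0.0400+0.0150+0.0800 = 0.1350 m
S_min ≈ 0.1200+0.3750+0.5800+0.1350  ⇒  S_min = 121/100 m

S_min = 121/100 m = 1.2100 m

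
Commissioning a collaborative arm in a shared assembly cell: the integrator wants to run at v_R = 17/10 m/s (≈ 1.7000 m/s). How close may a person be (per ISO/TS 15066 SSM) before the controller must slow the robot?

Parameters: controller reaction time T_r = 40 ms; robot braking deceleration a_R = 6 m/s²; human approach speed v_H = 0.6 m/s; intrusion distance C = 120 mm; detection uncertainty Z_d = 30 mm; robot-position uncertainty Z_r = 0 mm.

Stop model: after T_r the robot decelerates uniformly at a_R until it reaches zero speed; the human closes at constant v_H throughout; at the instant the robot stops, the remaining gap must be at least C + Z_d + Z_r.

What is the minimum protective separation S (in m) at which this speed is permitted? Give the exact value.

braking lasts T_s = (17/10)/6 = 0.2833 s
robot in T_r: 1.7000·0.0400 = 0.0680 m
braking distance = 1.7000²/(2·6.0000) = 0.2408 m
human over T_r+T_s: 0.6000·(0.0400+0.2833) = 0.1940 m
C+Z_d+Z_r = 0.1200+0.0300+0.0000 = 0.1500 m
S_min ≈ 0.0680+0.2408+0.1940+0.1500  ⇒  S_min = 3917/6000 m

S_min = 3917/6000 m = 0.6528 m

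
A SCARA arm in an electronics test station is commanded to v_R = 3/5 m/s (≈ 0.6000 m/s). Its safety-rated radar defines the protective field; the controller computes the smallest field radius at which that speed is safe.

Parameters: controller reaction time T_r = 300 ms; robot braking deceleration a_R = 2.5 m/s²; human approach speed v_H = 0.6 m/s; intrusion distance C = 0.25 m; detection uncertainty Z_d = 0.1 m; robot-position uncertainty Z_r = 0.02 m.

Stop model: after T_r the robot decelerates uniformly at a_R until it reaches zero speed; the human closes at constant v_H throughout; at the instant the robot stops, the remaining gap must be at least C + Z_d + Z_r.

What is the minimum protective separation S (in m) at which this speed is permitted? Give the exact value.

braking lasts T_s = (3/5)/(5/2) = 0.2400 s
reaction-phase robot travel = 0.6000·0.3000 = 0.1800 m
robot covers 0.6000·0.2400 − ½·2.5000·0.2400² = 0.0720 m while stopping
person approaches 0.6000·(0.3000+0.2400) = 0.3240 m
C+Z_d+Z_r = 0.2500+0.1000+0.0200 = 0.3700 m
S_min ≈ 0.1800+0.0720+0.3240+0.3700  ⇒  S_min = 473/500 m

S_min = 473/500 m = 0.9460 m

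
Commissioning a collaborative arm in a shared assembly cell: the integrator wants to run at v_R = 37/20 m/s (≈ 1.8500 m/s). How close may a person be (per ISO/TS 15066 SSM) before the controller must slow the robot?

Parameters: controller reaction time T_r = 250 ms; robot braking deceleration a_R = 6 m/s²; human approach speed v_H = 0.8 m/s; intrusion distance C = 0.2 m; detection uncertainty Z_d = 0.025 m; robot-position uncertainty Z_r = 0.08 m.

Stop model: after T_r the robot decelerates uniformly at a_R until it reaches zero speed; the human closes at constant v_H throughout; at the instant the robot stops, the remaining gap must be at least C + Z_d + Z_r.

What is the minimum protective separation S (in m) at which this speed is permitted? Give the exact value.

T_s = v_R/a_R = (37/20)/6 = 0.3083 s
robot in T_r: 1.8500·0.2500 = 0.4625 m
robot covers 1.8500·0.3083 − ½·6.0000·0.3083² = 0.2852 m while stopping
human over T_r+T_s: 0.8000·(0.2500+0.3083) = 0.4467 m
margins: 0.2000+0.0250+0.0800 = 0.3050 m
S_min ≈ 0.4625+0.2852+0.4467+0.3050  ⇒  S_min = 2399/1600 m

S_min = 2399/1600 m = 1.4994 m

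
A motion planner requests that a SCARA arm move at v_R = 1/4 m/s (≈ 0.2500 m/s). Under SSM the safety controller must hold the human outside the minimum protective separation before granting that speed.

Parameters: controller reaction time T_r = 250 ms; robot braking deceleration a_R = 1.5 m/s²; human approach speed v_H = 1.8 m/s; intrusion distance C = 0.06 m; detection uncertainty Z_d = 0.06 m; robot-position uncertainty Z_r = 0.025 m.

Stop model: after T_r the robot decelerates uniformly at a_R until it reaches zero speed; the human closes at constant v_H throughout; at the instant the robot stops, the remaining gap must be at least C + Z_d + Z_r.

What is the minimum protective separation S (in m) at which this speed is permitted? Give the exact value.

T_s = v_R/a_R = (1/4)/(3/2) = 0.1667 s
robot in T_r: 0.2500·0.2500 = 0.0625 m
robot covers 0.2500·0.1667 − ½·1.5000·0.1667² = 0.0208 m while stopping
human over T_r+T_s: 1.8000·(0.2500+0.1667) = 0.7500 m
C+Z_d+Z_r = 0.0600+0.0600+0.0250 = 0.1450 m
S_min ≈ 0.0625+0.0208+0.7500+0.1450  ⇒  S_min = 587/600 m

S_min = 587/600 m = 0.9783 m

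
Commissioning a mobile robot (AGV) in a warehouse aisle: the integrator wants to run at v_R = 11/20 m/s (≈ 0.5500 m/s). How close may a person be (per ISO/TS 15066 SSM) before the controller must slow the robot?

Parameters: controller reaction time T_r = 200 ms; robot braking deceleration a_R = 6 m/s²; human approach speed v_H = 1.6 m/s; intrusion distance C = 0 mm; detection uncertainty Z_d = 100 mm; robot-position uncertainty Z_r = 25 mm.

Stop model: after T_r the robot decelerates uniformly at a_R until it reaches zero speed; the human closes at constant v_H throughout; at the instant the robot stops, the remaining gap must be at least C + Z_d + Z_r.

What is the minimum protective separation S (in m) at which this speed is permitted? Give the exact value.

S_min = 1163/1600 m = 0.7269 m

stop time T_s = (11/20)/6 = 0.0917 s
reaction-phase robot travel = 0.5500·0.2000 = 0.1100 m
braking distance = 0.5500²/(2·6.0000) = 0.0252 m
person approaches 1.6000·(0.2000+0.0917) = 0.4667 m
residual clearance needed = 0.0000+0.1000+0.0250 = 0.1250 m
S_min ≈ 0.1100+0.0252+0.4667+0.1250  ⇒  S_min = 1163/1600 m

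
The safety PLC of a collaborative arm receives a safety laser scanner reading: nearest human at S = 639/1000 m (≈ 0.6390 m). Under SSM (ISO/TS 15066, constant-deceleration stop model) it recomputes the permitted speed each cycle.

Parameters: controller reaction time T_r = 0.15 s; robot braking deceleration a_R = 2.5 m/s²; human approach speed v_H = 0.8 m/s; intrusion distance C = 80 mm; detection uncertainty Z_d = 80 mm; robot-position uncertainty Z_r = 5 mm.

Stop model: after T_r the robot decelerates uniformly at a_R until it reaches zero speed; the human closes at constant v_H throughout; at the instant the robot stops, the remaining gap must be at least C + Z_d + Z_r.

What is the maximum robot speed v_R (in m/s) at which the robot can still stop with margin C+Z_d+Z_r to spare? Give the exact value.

v_R_max = 3/5 m/s = 0.6000 m/s

collect terms ⇒ (1/5)·v_R² + (47/100)·v_R + (-177/500) = 0
  disc = (47/100)² − 4·(1/5)·(-177/500) = 5041/10000 ; √disc = 71/100
  v_R = (−(47/100) + 71/100) / (2·(1/5)) = 3/5 m/s
check:
T_s = v_R/a_R = (3/5)/(5/2) = 0.2400 s
robot in T_r: 0.6000·0.1500 = 0.0900 m
robot covers 0.6000·0.2400 − ½·2.5000·0.2400² = 0.0720 m while stopping
person approaches 0.8000·(0.1500+0.2400) = 0.3120 m
residual clearance needed = 0.0800+0.0800+0.0050 = 0.1650 m
sum ≈ 0.0900+0.0720+0.3120+0.1650 ≈ 0.6390 m = S ✓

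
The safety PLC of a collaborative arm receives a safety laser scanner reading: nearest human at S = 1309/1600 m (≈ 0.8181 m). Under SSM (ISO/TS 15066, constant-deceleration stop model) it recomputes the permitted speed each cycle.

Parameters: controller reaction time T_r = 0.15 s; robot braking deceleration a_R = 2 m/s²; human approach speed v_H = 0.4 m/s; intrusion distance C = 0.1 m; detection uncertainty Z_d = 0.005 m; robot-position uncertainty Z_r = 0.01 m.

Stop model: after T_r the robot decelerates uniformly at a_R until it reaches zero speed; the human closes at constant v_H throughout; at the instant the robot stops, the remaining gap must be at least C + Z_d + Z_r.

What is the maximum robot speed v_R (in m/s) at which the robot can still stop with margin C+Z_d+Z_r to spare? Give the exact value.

at the boundary: (1/4)·v² + (7/20)·v + (-1029/1600) = 0
  disc = (7/20)² − 4·(1/4)·(-1029/1600) = 49/64 ; √disc = 7/8
  v_R = (−(7/20) + 7/8) / (2·(1/4)) = 21/20 m/s
check:
braking lasts T_s = (21/20)/2 = 0.5250 s
robot in T_r: 1.0500·0.1500 = 0.1575 m
robot under decel: 1.0500²/(2·2.0000) = 0.2756 m
human over T_r+T_s: 0.4000·(0.1500+0.5250) = 0.2700 m
margins: 0.1000+0.0050+0.0100 = 0.1150 m
sum ≈ 0.1575+0.2756+0.2700+0.1150 ≈ 0.8181 m = S ✓

v_R_max = 21/20 m/s = 1.0500 m/s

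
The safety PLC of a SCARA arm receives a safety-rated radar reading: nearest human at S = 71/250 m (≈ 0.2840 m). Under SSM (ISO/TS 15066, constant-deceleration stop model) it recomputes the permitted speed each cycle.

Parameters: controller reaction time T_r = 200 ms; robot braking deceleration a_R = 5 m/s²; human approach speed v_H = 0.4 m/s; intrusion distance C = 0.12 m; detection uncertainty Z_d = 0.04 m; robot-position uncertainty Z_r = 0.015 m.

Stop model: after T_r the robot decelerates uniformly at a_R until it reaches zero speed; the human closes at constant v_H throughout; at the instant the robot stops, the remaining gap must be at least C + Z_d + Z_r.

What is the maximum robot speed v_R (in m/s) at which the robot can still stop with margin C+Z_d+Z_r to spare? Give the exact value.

at the boundary: (1/10)·v² + (7/25)·v + (-29/1000) = 0
  disc = (7/25)² − 4·(1/10)·(-29/1000) = 9/100 ; √disc = 3/10
  v_R = (−(7/25) + 3/10) / (2·(1/10)) = 1/10 m/s
check:
braking lasts T_s = (1/10)/5 = 0.0200 s
robot covers v_R·T_r = 0.1000·0.2000 = 0.0200 m before braking
robot under decel: 0.1000²/(2·5.0000) = 0.0010 m
human over T_r+T_s: 0.4000·(0.2000+0.0200) = 0.0880 m
residual clearance needed = 0.1200+0.0400+0.0150 = 0.1750 m
sum ≈ 0.0200+0.0010+0.0880+0.1750 ≈ 0.2840 m = S ✓

v_R_max = 1/10 m/s = 0.1000 m/s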